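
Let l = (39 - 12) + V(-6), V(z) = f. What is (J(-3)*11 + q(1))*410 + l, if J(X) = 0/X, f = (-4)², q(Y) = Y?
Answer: 453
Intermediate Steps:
f = 16
V(z) = 16
J(X) = 0
l = 43 (l = (39 - 12) + 16 = 27 + 16 = 43)
(J(-3)*11 + q(1))*410 + l = (0*11 + 1)*410 + 43 = (0 + 1)*410 + 43 = 1*410 + 43 = 410 + 43 = 453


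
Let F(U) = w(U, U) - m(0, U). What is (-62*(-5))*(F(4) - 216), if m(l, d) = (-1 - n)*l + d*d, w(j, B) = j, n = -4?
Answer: -70680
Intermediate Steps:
m(l, d) = d**2 + 3*l (m(l, d) = (-1 - 1*(-4))*l + d*d = (-1 + 4)*l + d**2 = 3*l + d**2 = d**2 + 3*l)
F(U) = U - U**2 (F(U) = U - (U**2 + 3*0) = U - (U**2 + 0) = U - U**2)
(-62*(-5))*(F(4) - 216) = (-62*(-5))*(4*(1 - 1*4) - 216) = 310*(4*(1 - 4) - 216) = 310*(4*(-3) - 216) = 310*(-12 - 216) = 310*(-228) = -70680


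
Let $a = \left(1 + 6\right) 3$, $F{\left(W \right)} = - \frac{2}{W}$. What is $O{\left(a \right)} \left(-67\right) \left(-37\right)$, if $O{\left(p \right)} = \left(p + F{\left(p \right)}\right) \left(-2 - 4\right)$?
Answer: $- \frac{2176562}{7} \approx -3.1094 \cdot 10^{5}$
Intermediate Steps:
$a = 21$ ($a = 7 \cdot 3 = 21$)
$O{\left(p \right)} = - 6 p + \frac{12}{p}$ ($O{\left(p \right)} = \left(p - \frac{2}{p}\right) \left(-2 - 4\right) = \left(p - \frac{2}{p}\right) \left(-6\right) = - 6 p + \frac{12}{p}$)
$O{\left(a \right)} \left(-67\right) \left(-37\right) = \left(\left(-6\right) 21 + \frac{12}{21}\right) \left(-67\right) \left(-37\right) = \left(-126 + 12 \cdot \frac{1}{21}\right) \left(-67\right) \left(-37\right) = \left(-126 + \frac{4}{7}\right) \left(-67\right) \left(-37\right) = \left(- \frac{878}{7}\right) \left(-67\right) \left(-37\right) = \frac{58826}{7} \left(-37\right) = - \frac{2176562}{7}$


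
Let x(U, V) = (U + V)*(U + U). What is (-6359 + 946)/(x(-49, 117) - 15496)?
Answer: 5413/22160 ≈ 0.24427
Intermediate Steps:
x(U, V) = 2*U*(U + V) (x(U, V) = (U + V)*(2*U) = 2*U*(U + V))
(-6359 + 946)/(x(-49, 117) - 15496) = (-6359 + 946)/(2*(-49)*(-49 + 117) - 15496) = -5413/(2*(-49)*68 - 15496) = -5413/(-6664 - 15496) = -5413/(-22160) = -5413*(-1/22160) = 5413/22160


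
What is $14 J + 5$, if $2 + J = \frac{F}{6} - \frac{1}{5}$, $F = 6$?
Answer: $- \frac{59}{5} \approx -11.8$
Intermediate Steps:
$J = - \frac{6}{5}$ ($J = -2 + \left(\frac{6}{6} - \frac{1}{5}\right) = -2 + \left(6 \cdot \frac{1}{6} - \frac{1}{5}\right) = -2 + \left(1 - \frac{1}{5}\right) = -2 + \frac{4}{5} = - \frac{6}{5} \approx -1.2$)
$14 J + 5 = 14 \left(- \frac{6}{5}\right) + 5 = - \frac{84}{5} + 5 = - \frac{59}{5}$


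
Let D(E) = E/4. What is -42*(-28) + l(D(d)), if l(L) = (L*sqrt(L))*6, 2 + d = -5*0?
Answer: 1176 - 3*I*sqrt(2)/2 ≈ 1176.0 - 2.1213*I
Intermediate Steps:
d = -2 (d = -2 - 5*0 = -2 + 0 = -2)
D(E) = E/4 (D(E) = E*(1/4) = E/4)
l(L) = 6*L**(3/2) (l(L) = L**(3/2)*6 = 6*L**(3/2))
-42*(-28) + l(D(d)) = -42*(-28) + 6*((1/4)*(-2))**(3/2) = 1176 + 6*(-1/2)**(3/2) = 1176 + 6*(-I*sqrt(2)/4) = 1176 - 3*I*sqrt(2)/2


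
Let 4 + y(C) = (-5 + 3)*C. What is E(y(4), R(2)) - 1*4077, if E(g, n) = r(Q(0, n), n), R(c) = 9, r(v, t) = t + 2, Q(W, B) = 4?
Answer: -4066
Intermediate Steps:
r(v, t) = 2 + t
y(C) = -4 - 2*C (y(C) = -4 + (-5 + 3)*C = -4 - 2*C)
E(g, n) = 2 + n
E(y(4), R(2)) - 1*4077 = (2 + 9) - 1*4077 = 11 - 4077 = -4066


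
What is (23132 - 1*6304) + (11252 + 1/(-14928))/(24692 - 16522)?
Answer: 410508093427/24392352 ≈ 16829.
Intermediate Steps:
(23132 - 1*6304) + (11252 + 1/(-14928))/(24692 - 16522) = (23132 - 6304) + (11252 - 1/14928)/8170 = 16828 + (167969855/14928)*(1/8170) = 16828 + 33593971/24392352 = 410508093427/24392352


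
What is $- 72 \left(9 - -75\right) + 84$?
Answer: $-5964$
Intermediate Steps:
$- 72 \left(9 - -75\right) + 84 = - 72 \left(9 + 75\right) + 84 = \left(-72\right) 84 + 84 = -6048 + 84 = -5964$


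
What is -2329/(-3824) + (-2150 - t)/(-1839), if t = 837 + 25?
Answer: 5266973/2344112 ≈ 2.2469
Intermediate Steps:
t = 862
-2329/(-3824) + (-2150 - t)/(-1839) = -2329/(-3824) + (-2150 - 1*862)/(-1839) = -2329*(-1/3824) + (-2150 - 862)*(-1/1839) = 2329/3824 - 3012*(-1/1839) = 2329/3824 + 1004/613 = 5266973/2344112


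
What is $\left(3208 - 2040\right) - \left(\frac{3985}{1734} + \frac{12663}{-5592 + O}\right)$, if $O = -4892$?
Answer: $\frac{10606774955}{9089628} \approx 1166.9$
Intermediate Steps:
$\left(3208 - 2040\right) - \left(\frac{3985}{1734} + \frac{12663}{-5592 + O}\right) = \left(3208 - 2040\right) - \left(\frac{3985}{1734} + \frac{12663}{-5592 - 4892}\right) = 1168 - \left(\frac{3985}{1734} + \frac{12663}{-10484}\right) = 1168 - \frac{9910549}{9089628} = \frac{10606774955}{9089628}$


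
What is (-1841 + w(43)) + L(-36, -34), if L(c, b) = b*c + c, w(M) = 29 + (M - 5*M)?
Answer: -796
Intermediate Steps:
w(M) = 29 - 4*M
L(c, b) = c + b*c
(-1841 + w(43)) + L(-36, -34) = (-1841 + (29 - 4*43)) - 36*(1 - 34) = (-1841 + (29 - 172)) - 36*(-33) = (-1841 - 143) + 1188 = -1984 + 1188 = -796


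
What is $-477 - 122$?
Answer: $-599$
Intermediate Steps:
$-477 - 122 = -599$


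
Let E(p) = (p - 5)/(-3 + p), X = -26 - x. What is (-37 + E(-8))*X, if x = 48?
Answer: 29156/11 ≈ 2650.5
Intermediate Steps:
X = -74 (X = -26 - 1*48 = -26 - 48 = -74)
E(p) = (-5 + p)/(-3 + p)
(-37 + E(-8))*X = (-37 + (-5 - 8)/(-3 - 8))*(-74) = (-37 - 13/(-11))*(-74) = (-37 - 1/11*(-13))*(-74) = (-37 + 13/11)*(-74) = -394/11*(-74) = 29156/11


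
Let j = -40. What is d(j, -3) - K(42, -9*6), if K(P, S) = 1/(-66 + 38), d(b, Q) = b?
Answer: -1119/28 ≈ -39.964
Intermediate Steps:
K(P, S) = -1/28 (K(P, S) = 1/(-28) = -1/28)
d(j, -3) - K(42, -9*6) = -40 - 1*(-1/28) = -40 + 1/28 = -1119/28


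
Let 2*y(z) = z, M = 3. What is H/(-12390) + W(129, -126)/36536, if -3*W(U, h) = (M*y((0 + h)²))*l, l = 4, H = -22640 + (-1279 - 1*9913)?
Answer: 52667417/28292565 ≈ 1.8615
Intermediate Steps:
H = -33832 (H = -22640 + (-1279 - 9913) = -22640 - 11192 = -33832)
y(z) = z/2
W(U, h) = -2*h² (W(U, h) = -3*((0 + h)²/2)*4/3 = -3*(h²/2)*4/3 = -3*h²/2*4/3 = -2*h²)
H/(-12390) + W(129, -126)/36536 = -33832/(-12390) - 2*(-126)²/36536 = -33832*(-1/12390) - 2*15876*(1/36536) = 16916/6195 - 31752*1/36536 = 16916/6195 - 3969/4567 = 52667417/28292565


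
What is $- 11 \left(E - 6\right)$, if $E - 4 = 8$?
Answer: $-66$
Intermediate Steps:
$E = 12$ ($E = 4 + 8 = 12$)
$- 11 \left(E - 6\right) = - 11 \left(12 - 6\right) = \left(-11\right) 6 = -66$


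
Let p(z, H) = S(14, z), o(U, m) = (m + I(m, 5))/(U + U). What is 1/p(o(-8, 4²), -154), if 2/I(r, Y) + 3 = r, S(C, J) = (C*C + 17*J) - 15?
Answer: 104/17039 ≈ 0.0061036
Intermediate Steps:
S(C, J) = -15 + C² + 17*J (S(C, J) = (C² + 17*J) - 15 = -15 + C² + 17*J)
I(r, Y) = 2/(-3 + r)
o(U, m) = (m + 2/(-3 + m))/(2*U) (o(U, m) = (m + 2/(-3 + m))/(U + U) = (m + 2/(-3 + m))/((2*U)) = (m + 2/(-3 + m))*(1/(2*U)) = (m + 2/(-3 + m))/(2*U))
p(z, H) = 181 + 17*z (p(z, H) = -15 + 14² + 17*z = -15 + 196 + 17*z = 181 + 17*z)
1/p(o(-8, 4²), -154) = 1/(181 + 17*((½)*(2 + 4²*(-3 + 4²))/(-8*(-3 + 4²)))) = 1/(181 + 17*((½)*(-⅛)*(2 + 16*(-3 + 16))/(-3 + 16))) = 1/(181 + 17*((½)*(-⅛)*(2 + 16*13)/13)) = 1/(181 + 17*((½)*(-⅛)*(1/13)*(2 + 208))) = 1/(181 + 17*((½)*(-⅛)*(1/13)*210)) = 1/(181 + 17*(-105/104)) = 1/(181 - 1785/104) = 1/(17039/104) = 104/17039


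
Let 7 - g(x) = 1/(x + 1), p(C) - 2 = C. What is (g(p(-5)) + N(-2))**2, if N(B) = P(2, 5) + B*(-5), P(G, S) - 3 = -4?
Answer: 1089/4 ≈ 272.25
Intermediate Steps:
P(G, S) = -1 (P(G, S) = 3 - 4 = -1)
p(C) = 2 + C
N(B) = -1 - 5*B (N(B) = -1 + B*(-5) = -1 - 5*B)
g(x) = 7 - 1/(1 + x) (g(x) = 7 - 1/(x + 1) = 7 - 1/(1 + x))
(g(p(-5)) + N(-2))**2 = ((6 + 7*(2 - 5))/(1 + (2 - 5)) + (-1 - 5*(-2)))**2 = ((6 + 7*(-3))/(1 - 3) + (-1 + 10))**2 = ((6 - 21)/(-2) + 9)**2 = (-1/2*(-15) + 9)**2 = (15/2 + 9)**2 = (33/2)**2 = 1089/4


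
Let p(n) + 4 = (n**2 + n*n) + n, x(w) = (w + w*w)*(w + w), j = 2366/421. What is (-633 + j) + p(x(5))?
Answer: 75640489/421 ≈ 1.7967e+5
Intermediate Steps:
j = 2366/421 (j = 2366*(1/421) = 2366/421 ≈ 5.6199)
x(w) = 2*w*(w + w**2) (x(w) = (w + w**2)*(2*w) = 2*w*(w + w**2))
p(n) = -4 + n + 2*n**2 (p(n) = -4 + ((n**2 + n*n) + n) = -4 + ((n**2 + n**2) + n) = -4 + (2*n**2 + n) = -4 + (n + 2*n**2) = -4 + n + 2*n**2)
(-633 + j) + p(x(5)) = (-633 + 2366/421) + (-4 + 2*5**2*(1 + 5) + 2*(2*5**2*(1 + 5))**2) = -264127/421 + (-4 + 2*25*6 + 2*(2*25*6)**2) = -264127/421 + (-4 + 300 + 2*300**2) = -264127/421 + (-4 + 300 + 2*90000) = -264127/421 + (-4 + 300 + 180000) = -264127/421 + 180296 = 75640489/421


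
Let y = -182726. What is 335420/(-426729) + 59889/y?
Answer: -86846328001/77974483254 ≈ -1.1138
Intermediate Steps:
335420/(-426729) + 59889/y = 335420/(-426729) + 59889/(-182726) = 335420*(-1/426729) + 59889*(-1/182726) = -335420/426729 - 59889/182726 = -86846328001/77974483254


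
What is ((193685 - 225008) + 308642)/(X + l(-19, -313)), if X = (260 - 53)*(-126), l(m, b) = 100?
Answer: -277319/25982 ≈ -10.674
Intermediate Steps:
X = -26082 (X = 207*(-126) = -26082)
((193685 - 225008) + 308642)/(X + l(-19, -313)) = ((193685 - 225008) + 308642)/(-26082 + 100) = (-31323 + 308642)/(-25982) = 277319*(-1/25982) = -277319/25982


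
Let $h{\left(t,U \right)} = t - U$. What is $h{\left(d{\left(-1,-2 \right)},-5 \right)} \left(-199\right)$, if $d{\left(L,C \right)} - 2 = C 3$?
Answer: $-199$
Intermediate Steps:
$d{\left(L,C \right)} = 2 + 3 C$ ($d{\left(L,C \right)} = 2 + C 3 = 2 + 3 C$)
$h{\left(d{\left(-1,-2 \right)},-5 \right)} \left(-199\right) = \left(\left(2 + 3 \left(-2\right)\right) - -5\right) \left(-199\right) = \left(\left(2 - 6\right) + 5\right) \left(-199\right) = \left(-4 + 5\right) \left(-199\right) = 1 \left(-199\right) = -199$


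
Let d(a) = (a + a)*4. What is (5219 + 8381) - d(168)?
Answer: 12256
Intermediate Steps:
d(a) = 8*a (d(a) = (2*a)*4 = 8*a)
(5219 + 8381) - d(168) = (5219 + 8381) - 8*168 = 13600 - 1*1344 = 13600 - 1344 = 12256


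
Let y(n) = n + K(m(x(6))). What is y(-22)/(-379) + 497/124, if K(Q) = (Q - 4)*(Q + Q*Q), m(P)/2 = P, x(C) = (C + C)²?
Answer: -2930907021/46996 ≈ -62365.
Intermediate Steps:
x(C) = 4*C² (x(C) = (2*C)² = 4*C²)
m(P) = 2*P
K(Q) = (-4 + Q)*(Q + Q²)
y(n) = 23637888 + n (y(n) = n + (2*(4*6²))*(-4 + (2*(4*6²))² - 6*4*6²) = n + (2*(4*36))*(-4 + (2*(4*36))² - 6*4*36) = n + (2*144)*(-4 + (2*144)² - 6*144) = n + 288*(-4 + 288² - 3*288) = n + 288*(-4 + 82944 - 864) = n + 288*82076 = n + 23637888 = 23637888 + n)
y(-22)/(-379) + 497/124 = (23637888 - 22)/(-379) + 497/124 = 23637866*(-1/379) + 497*(1/124) = -23637866/379 + 497/124 = -2930907021/46996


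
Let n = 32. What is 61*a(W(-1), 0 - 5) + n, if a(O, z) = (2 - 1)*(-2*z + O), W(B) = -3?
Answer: 459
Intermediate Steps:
a(O, z) = O - 2*z (a(O, z) = 1*(O - 2*z) = O - 2*z)
61*a(W(-1), 0 - 5) + n = 61*(-3 - 2*(0 - 5)) + 32 = 61*(-3 - 2*(-5)) + 32 = 61*(-3 + 10) + 32 = 61*7 + 32 = 427 + 32 = 459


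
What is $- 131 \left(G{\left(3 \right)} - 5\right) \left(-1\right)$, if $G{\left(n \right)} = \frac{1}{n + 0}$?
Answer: $- \frac{1834}{3} \approx -611.33$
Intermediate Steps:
$G{\left(n \right)} = \frac{1}{n}$
$- 131 \left(G{\left(3 \right)} - 5\right) \left(-1\right) = - 131 \left(\frac{1}{3} - 5\right) \left(-1\right) = - 131 \left(\left(- \frac{14}{3}\right) \left(-1\right)\right) = \left(-131\right) \frac{14}{3} = - \frac{1834}{3}$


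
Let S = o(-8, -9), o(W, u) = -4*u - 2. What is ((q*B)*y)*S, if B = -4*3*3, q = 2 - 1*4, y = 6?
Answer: 14688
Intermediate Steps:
q = -2 (q = 2 - 4 = -2)
o(W, u) = -2 - 4*u
S = 34 (S = -2 - 4*(-9) = -2 + 36 = 34)
B = -36 (B = -12*3 = -36)
((q*B)*y)*S = (-2*(-36)*6)*34 = (72*6)*34 = 432*34 = 14688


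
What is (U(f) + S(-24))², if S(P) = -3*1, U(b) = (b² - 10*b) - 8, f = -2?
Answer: 169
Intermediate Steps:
U(b) = -8 + b² - 10*b
S(P) = -3
(U(f) + S(-24))² = ((-8 + (-2)² - 10*(-2)) - 3)² = ((-8 + 4 + 20) - 3)² = (16 - 3)² = 13² = 169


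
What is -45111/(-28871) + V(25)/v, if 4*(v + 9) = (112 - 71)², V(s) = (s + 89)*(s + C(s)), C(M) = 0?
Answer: 80667399/9498559 ≈ 8.4926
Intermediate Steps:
V(s) = s*(89 + s) (V(s) = (s + 89)*(s + 0) = (89 + s)*s = s*(89 + s))
v = 1645/4 (v = -9 + (112 - 71)²/4 = -9 + (¼)*41² = -9 + (¼)*1681 = -9 + 1681/4 = 1645/4 ≈ 411.25)
-45111/(-28871) + V(25)/v = -45111/(-28871) + (25*(89 + 25))/(1645/4) = -45111*(-1/28871) + (25*114)*(4/1645) = 45111/28871 + 2850*(4/1645) = 45111/28871 + 2280/329 = 80667399/9498559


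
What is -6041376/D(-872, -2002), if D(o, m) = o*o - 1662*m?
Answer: -1510344/1021927 ≈ -1.4779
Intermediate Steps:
D(o, m) = o² - 1662*m
-6041376/D(-872, -2002) = -6041376/((-872)² - 1662*(-2002)) = -6041376/(760384 + 3327324) = -6041376/4087708 = -6041376*1/4087708 = -1510344/1021927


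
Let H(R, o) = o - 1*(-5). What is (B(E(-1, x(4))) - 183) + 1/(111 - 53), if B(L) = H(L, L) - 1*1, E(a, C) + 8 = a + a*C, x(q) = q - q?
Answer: -10903/58 ≈ -187.98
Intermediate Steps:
x(q) = 0
H(R, o) = 5 + o (H(R, o) = o + 5 = 5 + o)
E(a, C) = -8 + a + C*a (E(a, C) = -8 + (a + a*C) = -8 + (a + C*a) = -8 + a + C*a)
B(L) = 4 + L (B(L) = (5 + L) - 1*1 = (5 + L) - 1 = 4 + L)
(B(E(-1, x(4))) - 183) + 1/(111 - 53) = ((4 + (-8 - 1 + 0*(-1))) - 183) + 1/(111 - 53) = ((4 + (-8 - 1 + 0)) - 183) + 1/58 = ((4 - 9) - 183) + 1/58 = (-5 - 183) + 1/58 = -188 + 1/58 = -10903/58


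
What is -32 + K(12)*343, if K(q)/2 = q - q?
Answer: -32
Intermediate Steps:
K(q) = 0 (K(q) = 2*(q - q) = 2*0 = 0)
-32 + K(12)*343 = -32 + 0*343 = -32 + 0 = -32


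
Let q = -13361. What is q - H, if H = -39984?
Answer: 26623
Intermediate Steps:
q - H = -13361 - 1*(-39984) = -13361 + 39984 = 26623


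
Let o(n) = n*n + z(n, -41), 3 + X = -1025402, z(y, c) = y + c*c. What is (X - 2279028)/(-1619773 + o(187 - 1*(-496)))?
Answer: 143671/50040 ≈ 2.8711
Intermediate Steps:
z(y, c) = y + c**2
X = -1025405 (X = -3 - 1025402 = -1025405)
o(n) = 1681 + n + n**2 (o(n) = n*n + (n + (-41)**2) = n**2 + (n + 1681) = n**2 + (1681 + n) = 1681 + n + n**2)
(X - 2279028)/(-1619773 + o(187 - 1*(-496))) = (-1025405 - 2279028)/(-1619773 + (1681 + (187 - 1*(-496)) + (187 - 1*(-496))**2)) = -3304433/(-1619773 + (1681 + (187 + 496) + (187 + 496)**2)) = -3304433/(-1619773 + (1681 + 683 + 683**2)) = -3304433/(-1619773 + (1681 + 683 + 466489)) = -3304433/(-1619773 + 468853) = -3304433/(-1150920) = -3304433*(-1/1150920) = 143671/50040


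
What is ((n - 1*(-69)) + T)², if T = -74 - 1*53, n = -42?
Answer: 10000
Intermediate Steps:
T = -127 (T = -74 - 53 = -127)
((n - 1*(-69)) + T)² = ((-42 - 1*(-69)) - 127)² = ((-42 + 69) - 127)² = (27 - 127)² = (-100)² = 10000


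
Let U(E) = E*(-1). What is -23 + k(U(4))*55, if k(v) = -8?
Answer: -463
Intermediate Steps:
U(E) = -E
-23 + k(U(4))*55 = -23 - 8*55 = -23 - 440 = -463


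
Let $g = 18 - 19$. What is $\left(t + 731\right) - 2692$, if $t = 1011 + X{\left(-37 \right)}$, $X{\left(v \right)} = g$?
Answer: $-951$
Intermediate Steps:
$g = -1$
$X{\left(v \right)} = -1$
$t = 1010$ ($t = 1011 - 1 = 1010$)
$\left(t + 731\right) - 2692 = \left(1010 + 731\right) - 2692 = 1741 - 2692 = -951$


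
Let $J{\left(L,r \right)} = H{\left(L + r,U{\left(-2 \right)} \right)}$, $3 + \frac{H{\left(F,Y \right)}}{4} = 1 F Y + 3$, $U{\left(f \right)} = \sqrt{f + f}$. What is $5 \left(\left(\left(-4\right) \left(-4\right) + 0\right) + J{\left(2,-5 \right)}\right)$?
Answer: $80 - 120 i \approx 80.0 - 120.0 i$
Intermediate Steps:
$U{\left(f \right)} = \sqrt{2} \sqrt{f}$ ($U{\left(f \right)} = \sqrt{2 f} = \sqrt{2} \sqrt{f}$)
$H{\left(F,Y \right)} = 4 F Y$ ($H{\left(F,Y \right)} = -12 + 4 \left(1 F Y + 3\right) = -12 + 4 \left(F Y + 3\right) = -12 + 4 \left(3 + F Y\right) = -12 + \left(12 + 4 F Y\right) = 4 F Y$)
$J{\left(L,r \right)} = 8 i \left(L + r\right)$ ($J{\left(L,r \right)} = 4 \left(L + r\right) \sqrt{2} \sqrt{-2} = 4 \left(L + r\right) \sqrt{2} i \sqrt{2} = 4 \left(L + r\right) 2 i = 8 i \left(L + r\right)$)
$5 \left(\left(\left(-4\right) \left(-4\right) + 0\right) + J{\left(2,-5 \right)}\right) = 5 \left(\left(\left(-4\right) \left(-4\right) + 0\right) + 8 i \left(2 - 5\right)\right) = 5 \left(\left(16 + 0\right) + 8 i \left(-3\right)\right) = 5 \left(16 - 24 i\right) = 80 - 120 i$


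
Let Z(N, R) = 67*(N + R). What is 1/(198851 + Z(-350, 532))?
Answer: 1/211045 ≈ 4.7383e-6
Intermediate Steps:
Z(N, R) = 67*N + 67*R
1/(198851 + Z(-350, 532)) = 1/(198851 + (67*(-350) + 67*532)) = 1/(198851 + (-23450 + 35644)) = 1/(198851 + 12194) = 1/211045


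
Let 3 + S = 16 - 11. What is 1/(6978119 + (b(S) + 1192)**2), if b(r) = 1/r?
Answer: 4/33600701 ≈ 1.1905e-7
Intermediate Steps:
S = 2 (S = -3 + (16 - 11) = -3 + 5 = 2)
1/(6978119 + (b(S) + 1192)**2) = 1/(6978119 + (1/2 + 1192)**2) = 1/(6978119 + (2385/2)**2) = 1/(6978119 + 5688225/4) = 1/(33600701/4) = 4/33600701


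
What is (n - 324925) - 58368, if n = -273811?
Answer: -657104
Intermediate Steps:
(n - 324925) - 58368 = (-273811 - 324925) - 58368 = -598736 - 58368 = -657104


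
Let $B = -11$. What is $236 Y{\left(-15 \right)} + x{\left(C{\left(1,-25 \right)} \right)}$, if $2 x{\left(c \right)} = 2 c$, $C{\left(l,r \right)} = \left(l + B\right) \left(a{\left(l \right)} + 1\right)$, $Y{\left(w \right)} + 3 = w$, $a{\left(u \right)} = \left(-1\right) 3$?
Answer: $-4228$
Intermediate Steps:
$a{\left(u \right)} = -3$
$Y{\left(w \right)} = -3 + w$
$C{\left(l,r \right)} = 22 - 2 l$ ($C{\left(l,r \right)} = \left(l - 11\right) \left(-3 + 1\right) = \left(-11 + l\right) \left(-2\right) = 22 - 2 l$)
$x{\left(c \right)} = c$ ($x{\left(c \right)} = \frac{2 c}{2} = c$)
$236 Y{\left(-15 \right)} + x{\left(C{\left(1,-25 \right)} \right)} = 236 \left(-3 - 15\right) + \left(22 - 2\right) = 236 \left(-18\right) + \left(22 - 2\right) = -4248 + 20 = -4228$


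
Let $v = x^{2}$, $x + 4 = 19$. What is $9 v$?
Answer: $2025$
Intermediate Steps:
$x = 15$ ($x = -4 + 19 = 15$)
$v = 225$ ($v = 15^{2} = 225$)
$9 v = 9 \cdot 225 = 2025$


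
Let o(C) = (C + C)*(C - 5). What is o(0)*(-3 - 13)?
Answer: 0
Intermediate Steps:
o(C) = 2*C*(-5 + C) (o(C) = (2*C)*(-5 + C) = 2*C*(-5 + C))
o(0)*(-3 - 13) = (2*0*(-5 + 0))*(-3 - 13) = (2*0*(-5))*(-16) = 0*(-16) = 0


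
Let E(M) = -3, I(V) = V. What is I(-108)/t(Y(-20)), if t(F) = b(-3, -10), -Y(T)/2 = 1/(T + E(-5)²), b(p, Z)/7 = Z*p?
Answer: -18/35 ≈ -0.51429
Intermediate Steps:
b(p, Z) = 7*Z*p (b(p, Z) = 7*(Z*p) = 7*Z*p)
Y(T) = -2/(9 + T) (Y(T) = -2/(T + (-3)²) = -2/(T + 9) = -2/(9 + T))
t(F) = 210 (t(F) = 7*(-10)*(-3) = 210)
I(-108)/t(Y(-20)) = -108/210 = -108*1/210 = -18/35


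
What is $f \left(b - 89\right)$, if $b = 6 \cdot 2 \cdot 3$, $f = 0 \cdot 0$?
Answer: $0$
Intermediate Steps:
$f = 0$
$b = 36$ ($b = 12 \cdot 3 = 36$)
$f \left(b - 89\right) = 0 \left(36 - 89\right) = 0 \left(-53\right) = 0$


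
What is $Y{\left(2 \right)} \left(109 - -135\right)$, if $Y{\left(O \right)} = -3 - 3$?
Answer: $-1464$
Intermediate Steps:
$Y{\left(O \right)} = -6$
$Y{\left(2 \right)} \left(109 - -135\right) = - 6 \left(109 - -135\right) = - 6 \left(109 + 135\right) = \left(-6\right) 244 = -1464$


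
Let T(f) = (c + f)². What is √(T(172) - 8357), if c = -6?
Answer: √19199 ≈ 138.56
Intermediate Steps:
T(f) = (-6 + f)²
√(T(172) - 8357) = √((-6 + 172)² - 8357) = √(166² - 8357) = √(27556 - 8357) = √19199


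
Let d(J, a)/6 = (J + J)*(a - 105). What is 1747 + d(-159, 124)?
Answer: -34505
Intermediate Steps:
d(J, a) = 12*J*(-105 + a) (d(J, a) = 6*((J + J)*(a - 105)) = 6*((2*J)*(-105 + a)) = 6*(2*J*(-105 + a)) = 12*J*(-105 + a))
1747 + d(-159, 124) = 1747 + 12*(-159)*(-105 + 124) = 1747 + 12*(-159)*19 = 1747 - 36252 = -34505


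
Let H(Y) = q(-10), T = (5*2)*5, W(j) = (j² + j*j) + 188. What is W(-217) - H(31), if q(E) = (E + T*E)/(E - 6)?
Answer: 754673/8 ≈ 94334.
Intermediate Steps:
W(j) = 188 + 2*j² (W(j) = (j² + j²) + 188 = 2*j² + 188 = 188 + 2*j²)
T = 50 (T = 10*5 = 50)
q(E) = 51*E/(-6 + E) (q(E) = (E + 50*E)/(E - 6) = (51*E)/(-6 + E) = 51*E/(-6 + E))
H(Y) = 255/8 (H(Y) = 51*(-10)/(-6 - 10) = 51*(-10)/(-16) = 51*(-10)*(-1/16) = 255/8)
W(-217) - H(31) = (188 + 2*(-217)²) - 1*255/8 = (188 + 2*47089) - 255/8 = (188 + 94178) - 255/8 = 94366 - 255/8 = 754673/8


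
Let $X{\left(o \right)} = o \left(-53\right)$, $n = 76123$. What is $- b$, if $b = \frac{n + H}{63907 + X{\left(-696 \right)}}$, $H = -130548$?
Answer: $\frac{10885}{20159} \approx 0.53996$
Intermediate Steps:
$X{\left(o \right)} = - 53 o$
$b = - \frac{10885}{20159}$ ($b = \frac{76123 - 130548}{63907 - -36888} = - \frac{54425}{63907 + 36888} = - \frac{54425}{100795} = \left(-54425\right) \frac{1}{100795} = - \frac{10885}{20159} \approx -0.53996$)
$- b = \left(-1\right) \left(- \frac{10885}{20159}\right) = \frac{10885}{20159}$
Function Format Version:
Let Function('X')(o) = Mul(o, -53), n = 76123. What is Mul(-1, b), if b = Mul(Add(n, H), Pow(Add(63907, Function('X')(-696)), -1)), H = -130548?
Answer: Rational(10885, 20159) ≈ 0.53996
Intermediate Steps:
Function('X')(o) = Mul(-53, o)
b = Rational(-10885, 20159) (b = Mul(Add(76123, -130548), Pow(Add(63907, Mul(-53, -696)), -1)) = Mul(-54425, Pow(Add(63907, 36888), -1)) = Mul(-54425, Pow(100795, -1)) = Mul(-54425, Rational(1, 100795)) = Rational(-10885, 20159) ≈ -0.53996)
Mul(-1, b) = Mul(-1, Rational(-10885, 20159)) = Rational(10885, 20159)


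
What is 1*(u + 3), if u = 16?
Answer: 19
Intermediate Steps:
1*(u + 3) = 1*(16 + 3) = 1*19 = 19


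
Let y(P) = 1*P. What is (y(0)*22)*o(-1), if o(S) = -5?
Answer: 0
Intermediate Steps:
y(P) = P
(y(0)*22)*o(-1) = (0*22)*(-5) = 0*(-5) = 0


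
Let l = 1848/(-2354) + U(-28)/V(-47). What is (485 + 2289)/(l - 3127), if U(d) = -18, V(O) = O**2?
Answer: -655670962/739294583 ≈ -0.88689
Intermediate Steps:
l = -187482/236363 (l = 1848/(-2354) - 18/((-47)**2) = 1848*(-1/2354) - 18/2209 = -84/107 - 18*1/2209 = -84/107 - 18/2209 = -187482/236363 ≈ -0.79319)
(485 + 2289)/(l - 3127) = (485 + 2289)/(-187482/236363 - 3127) = 2774/(-739294583/236363) = 2774*(-236363/739294583) = -655670962/739294583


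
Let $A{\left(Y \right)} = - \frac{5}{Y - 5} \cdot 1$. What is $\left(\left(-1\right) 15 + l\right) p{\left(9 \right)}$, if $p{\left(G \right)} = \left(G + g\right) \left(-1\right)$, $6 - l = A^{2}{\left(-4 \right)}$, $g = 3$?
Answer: $\frac{3016}{27} \approx 111.7$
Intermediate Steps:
$A{\left(Y \right)} = - \frac{5}{-5 + Y}$ ($A{\left(Y \right)} = - \frac{5}{-5 + Y} 1 = - \frac{5}{-5 + Y}$)
$l = \frac{461}{81}$ ($l = 6 - \left(- \frac{5}{-5 - 4}\right)^{2} = 6 - \left(- \frac{5}{-9}\right)^{2} = 6 - \left(\left(-5\right) \left(- \frac{1}{9}\right)\right)^{2} = 6 - \left(\frac{5}{9}\right)^{2} = 6 - \frac{25}{81} = \frac{461}{81} \approx 5.6914$)
$p{\left(G \right)} = -3 - G$ ($p{\left(G \right)} = \left(G + 3\right) \left(-1\right) = \left(3 + G\right) \left(-1\right) = -3 - G$)
$\left(\left(-1\right) 15 + l\right) p{\left(9 \right)} = \left(\left(-1\right) 15 + \frac{461}{81}\right) \left(-3 - 9\right) = \left(-15 + \frac{461}{81}\right) \left(-3 - 9\right) = \left(- \frac{754}{81}\right) \left(-12\right) = \frac{3016}{27}$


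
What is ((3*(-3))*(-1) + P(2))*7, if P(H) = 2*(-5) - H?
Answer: -21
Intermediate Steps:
P(H) = -10 - H
((3*(-3))*(-1) + P(2))*7 = ((3*(-3))*(-1) + (-10 - 1*2))*7 = (-9*(-1) + (-10 - 2))*7 = (9 - 12)*7 = -3*7 = -21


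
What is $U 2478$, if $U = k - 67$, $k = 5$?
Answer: $-153636$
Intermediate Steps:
$U = -62$ ($U = 5 - 67 = -62$)
$U 2478 = \left(-62\right) 2478 = -153636$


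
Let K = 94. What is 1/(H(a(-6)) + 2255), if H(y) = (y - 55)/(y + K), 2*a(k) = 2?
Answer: 95/214171 ≈ 0.00044357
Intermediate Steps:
a(k) = 1 (a(k) = (½)*2 = 1)
H(y) = (-55 + y)/(94 + y) (H(y) = (y - 55)/(y + 94) = (-55 + y)/(94 + y))
1/(H(a(-6)) + 2255) = 1/((-55 + 1)/(94 + 1) + 2255) = 1/(-54/95 + 2255) = 1/(214171/95) = 95/214171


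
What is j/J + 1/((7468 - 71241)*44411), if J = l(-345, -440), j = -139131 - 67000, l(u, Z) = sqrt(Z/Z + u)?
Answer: -1/2832222703 + 206131*I*sqrt(86)/172 ≈ -3.5308e-10 + 11114.0*I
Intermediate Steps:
l(u, Z) = sqrt(1 + u)
j = -206131
J = 2*I*sqrt(86) (J = sqrt(1 - 345) = sqrt(-344) = 2*I*sqrt(86) ≈ 18.547*I)
j/J + 1/((7468 - 71241)*44411) = -206131*(-I*sqrt(86)/172) + 1/((7468 - 71241)*44411) = -(-206131)*I*sqrt(86)/172 + (1/44411)/(-63773) = 206131*I*sqrt(86)/172 - 1/63773*1/44411 = 206131*I*sqrt(86)/172 - 1/2832222703 = -1/2832222703 + 206131*I*sqrt(86)/172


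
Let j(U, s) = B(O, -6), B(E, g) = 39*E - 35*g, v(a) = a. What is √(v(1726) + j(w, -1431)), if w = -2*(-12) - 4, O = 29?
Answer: √3067 ≈ 55.380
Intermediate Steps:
B(E, g) = -35*g + 39*E
w = 20 (w = 24 - 4 = 20)
j(U, s) = 1341 (j(U, s) = -35*(-6) + 39*29 = 210 + 1131 = 1341)
√(v(1726) + j(w, -1431)) = √(1726 + 1341) = √3067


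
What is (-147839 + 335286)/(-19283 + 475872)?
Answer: 187447/456589 ≈ 0.41054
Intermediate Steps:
(-147839 + 335286)/(-19283 + 475872) = 187447/456589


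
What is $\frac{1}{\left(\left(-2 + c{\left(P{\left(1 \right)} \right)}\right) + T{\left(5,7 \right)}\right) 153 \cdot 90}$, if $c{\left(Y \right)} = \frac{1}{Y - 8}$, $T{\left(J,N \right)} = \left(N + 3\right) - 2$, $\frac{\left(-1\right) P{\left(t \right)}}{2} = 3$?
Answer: $\frac{7}{571455} \approx 1.2249 \cdot 10^{-5}$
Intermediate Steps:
$P{\left(t \right)} = -6$ ($P{\left(t \right)} = \left(-2\right) 3 = -6$)
$T{\left(J,N \right)} = 1 + N$ ($T{\left(J,N \right)} = \left(3 + N\right) - 2 = 1 + N$)
$c{\left(Y \right)} = \frac{1}{-8 + Y}$
$\frac{1}{\left(\left(-2 + c{\left(P{\left(1 \right)} \right)}\right) + T{\left(5,7 \right)}\right) 153 \cdot 90} = \frac{1}{\left(\left(-2 + \frac{1}{-8 - 6}\right) + \left(1 + 7\right)\right) 153 \cdot 90} = \frac{1}{\left(\left(-2 + \frac{1}{-14}\right) + 8\right) 153 \cdot 90} = \frac{1}{\left(\left(-2 - \frac{1}{14}\right) + 8\right) 153 \cdot 90} = \frac{1}{\left(- \frac{29}{14} + 8\right) 153 \cdot 90} = \frac{1}{\frac{83}{14} \cdot 153 \cdot 90} = \frac{1}{\frac{12699}{14} \cdot 90} = \frac{1}{\frac{571455}{7}} = \frac{7}{571455}$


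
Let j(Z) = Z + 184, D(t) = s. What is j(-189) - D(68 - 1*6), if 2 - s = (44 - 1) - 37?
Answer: -1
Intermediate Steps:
s = -4 (s = 2 - ((44 - 1) - 37) = 2 - (43 - 37) = 2 - 1*6 = 2 - 6 = -4)
D(t) = -4
j(Z) = 184 + Z
j(-189) - D(68 - 1*6) = (184 - 189) - 1*(-4) = -5 + 4 = -1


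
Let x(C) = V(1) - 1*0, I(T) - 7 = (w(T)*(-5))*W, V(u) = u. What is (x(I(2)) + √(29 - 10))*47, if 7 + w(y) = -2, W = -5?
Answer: 47 + 47*√19 ≈ 251.87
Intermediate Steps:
w(y) = -9 (w(y) = -7 - 2 = -9)
I(T) = -218 (I(T) = 7 - 9*(-5)*(-5) = 7 + 45*(-5) = 7 - 225 = -218)
x(C) = 1 (x(C) = 1 - 1*0 = 1 + 0 = 1)
(x(I(2)) + √(29 - 10))*47 = (1 + √(29 - 10))*47 = (1 + √19)*47 = 47 + 47*√19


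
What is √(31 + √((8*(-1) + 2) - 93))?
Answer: √(31 + 3*I*√11) ≈ 5.6373 + 0.88251*I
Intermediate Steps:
√(31 + √((8*(-1) + 2) - 93)) = √(31 + √((-8 + 2) - 93)) = √(31 + √(-6 - 93)) = √(31 + √(-99)) = √(31 + 3*I*√11)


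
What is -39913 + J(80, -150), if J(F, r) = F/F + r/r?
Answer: -39911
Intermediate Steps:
J(F, r) = 2 (J(F, r) = 1 + 1 = 2)
-39913 + J(80, -150) = -39913 + 2 = -39911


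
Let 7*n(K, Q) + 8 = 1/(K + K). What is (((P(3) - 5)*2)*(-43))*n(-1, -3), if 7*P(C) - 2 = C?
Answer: -21930/49 ≈ -447.55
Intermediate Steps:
P(C) = 2/7 + C/7
n(K, Q) = -8/7 + 1/(14*K) (n(K, Q) = -8/7 + 1/(7*(K + K)) = -8/7 + 1/(7*((2*K))) = -8/7 + (1/(2*K))/7 = -8/7 + 1/(14*K))
(((P(3) - 5)*2)*(-43))*n(-1, -3) = ((((2/7 + (1/7)*3) - 5)*2)*(-43))*((1/14)*(1 - 16*(-1))/(-1)) = ((((2/7 + 3/7) - 5)*2)*(-43))*((1/14)*(-1)*(1 + 16)) = (((5/7 - 5)*2)*(-43))*((1/14)*(-1)*17) = (-30/7*2*(-43))*(-17/14) = -60/7*(-43)*(-17/14) = (2580/7)*(-17/14) = -21930/49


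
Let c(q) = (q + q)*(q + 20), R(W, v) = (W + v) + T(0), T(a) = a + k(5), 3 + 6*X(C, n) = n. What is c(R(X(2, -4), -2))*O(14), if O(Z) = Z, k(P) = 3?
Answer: -833/9 ≈ -92.556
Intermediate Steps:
X(C, n) = -½ + n/6
T(a) = 3 + a (T(a) = a + 3 = 3 + a)
R(W, v) = 3 + W + v (R(W, v) = (W + v) + (3 + 0) = (W + v) + 3 = 3 + W + v)
c(q) = 2*q*(20 + q) (c(q) = (2*q)*(20 + q) = 2*q*(20 + q))
c(R(X(2, -4), -2))*O(14) = (2*(3 + (-½ + (⅙)*(-4)) - 2)*(20 + (3 + (-½ + (⅙)*(-4)) - 2)))*14 = (2*(3 + (-½ - ⅔) - 2)*(20 + (3 + (-½ - ⅔) - 2)))*14 = (2*(3 - 7/6 - 2)*(20 + (3 - 7/6 - 2)))*14 = (2*(-⅙)*(20 - ⅙))*14 = (2*(-⅙)*(119/6))*14 = -119/18*14 = -833/9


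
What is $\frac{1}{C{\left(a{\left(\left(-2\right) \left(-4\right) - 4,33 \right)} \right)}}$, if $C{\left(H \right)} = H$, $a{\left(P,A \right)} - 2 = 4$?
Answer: $\frac{1}{6} \approx 0.16667$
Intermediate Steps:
$a{\left(P,A \right)} = 6$ ($a{\left(P,A \right)} = 2 + 4 = 6$)
$\frac{1}{C{\left(a{\left(\left(-2\right) \left(-4\right) - 4,33 \right)} \right)}} = \frac{1}{6}$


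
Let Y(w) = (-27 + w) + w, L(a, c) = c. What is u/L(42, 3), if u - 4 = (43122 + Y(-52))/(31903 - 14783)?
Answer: 37157/17120 ≈ 2.1704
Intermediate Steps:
Y(w) = -27 + 2*w
u = 111471/17120 (u = 4 + (43122 + (-27 + 2*(-52)))/(31903 - 14783) = 4 + (43122 + (-27 - 104))/17120 = 4 + (43122 - 131)*(1/17120) = 4 + 42991*(1/17120) = 4 + 42991/17120 = 111471/17120 ≈ 6.5112)
u/L(42, 3) = (111471/17120)/3 = (111471/17120)*(1/3) = 37157/17120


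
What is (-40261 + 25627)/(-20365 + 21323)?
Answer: -7317/479 ≈ -15.276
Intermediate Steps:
(-40261 + 25627)/(-20365 + 21323) = -14634/958 = -14634*1/958 = -7317/479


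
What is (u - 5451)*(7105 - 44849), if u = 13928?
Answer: -319955888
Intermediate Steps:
(u - 5451)*(7105 - 44849) = (13928 - 5451)*(7105 - 44849) = 8477*(-37744) = -319955888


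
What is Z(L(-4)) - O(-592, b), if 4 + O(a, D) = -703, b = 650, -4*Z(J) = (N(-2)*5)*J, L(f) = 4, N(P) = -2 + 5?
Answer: 692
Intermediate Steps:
N(P) = 3
Z(J) = -15*J/4 (Z(J) = -3*5*J/4 = -15*J/4)
O(a, D) = -707 (O(a, D) = -4 - 703 = -707)
Z(L(-4)) - O(-592, b) = -15/4*4 - 1*(-707) = -15 + 707 = 692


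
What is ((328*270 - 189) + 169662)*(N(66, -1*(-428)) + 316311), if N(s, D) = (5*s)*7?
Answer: 82214732493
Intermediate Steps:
N(s, D) = 35*s
((328*270 - 189) + 169662)*(N(66, -1*(-428)) + 316311) = ((328*270 - 189) + 169662)*(35*66 + 316311) = ((88560 - 189) + 169662)*(2310 + 316311) = (88371 + 169662)*318621 = 258033*318621 = 82214732493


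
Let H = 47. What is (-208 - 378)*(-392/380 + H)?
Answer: -2559062/95 ≈ -26938.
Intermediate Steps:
(-208 - 378)*(-392/380 + H) = (-208 - 378)*(-392/380 + 47) = -586*(-392*1/380 + 47) = -586*(-98/95 + 47) = -586*4367/95 = -2559062/95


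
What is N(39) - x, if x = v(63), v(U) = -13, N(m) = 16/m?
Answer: 523/39 ≈ 13.410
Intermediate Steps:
x = -13
N(39) - x = 16/39 - 1*(-13) = 16*(1/39) + 13 = 16/39 + 13 = 523/39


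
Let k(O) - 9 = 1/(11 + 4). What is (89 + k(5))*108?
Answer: 52956/5 ≈ 10591.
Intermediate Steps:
k(O) = 136/15 (k(O) = 9 + 1/(11 + 4) = 9 + 1/15 = 136/15)
(89 + k(5))*108 = (89 + 136/15)*108 = (1471/15)*108 = 52956/5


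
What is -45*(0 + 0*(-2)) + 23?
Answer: 23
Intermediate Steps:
-45*(0 + 0*(-2)) + 23 = -45*(0 + 0) + 23 = -45*0 + 23 = 0 + 23 = 23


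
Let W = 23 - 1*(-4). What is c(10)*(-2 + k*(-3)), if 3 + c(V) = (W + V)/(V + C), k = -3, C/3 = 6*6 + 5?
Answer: -362/19 ≈ -19.053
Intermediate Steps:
C = 123 (C = 3*(6*6 + 5) = 3*(36 + 5) = 3*41 = 123)
W = 27 (W = 23 + 4 = 27)
c(V) = -3 + (27 + V)/(123 + V) (c(V) = -3 + (27 + V)/(V + 123) = -3 + (27 + V)/(123 + V))
c(10)*(-2 + k*(-3)) = (2*(-171 - 1*10)/(123 + 10))*(-2 - 3*(-3)) = (2*(-171 - 10)/133)*(-2 + 9) = (2*(1/133)*(-181))*7 = -362/133*7 = -362/19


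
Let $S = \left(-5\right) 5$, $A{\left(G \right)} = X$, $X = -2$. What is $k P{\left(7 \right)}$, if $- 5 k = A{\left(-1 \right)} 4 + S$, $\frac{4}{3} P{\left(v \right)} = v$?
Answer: $\frac{693}{20} \approx 34.65$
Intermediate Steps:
$A{\left(G \right)} = -2$
$P{\left(v \right)} = \frac{3 v}{4}$
$S = -25$
$k = \frac{33}{5}$ ($k = - \frac{\left(-2\right) 4 - 25}{5} = - \frac{-8 - 25}{5} = \left(- \frac{1}{5}\right) \left(-33\right) = \frac{33}{5} \approx 6.6$)
$k P{\left(7 \right)} = \frac{33 \cdot \frac{3}{4} \cdot 7}{5} = \frac{33}{5} \cdot \frac{21}{4} = \frac{693}{20}$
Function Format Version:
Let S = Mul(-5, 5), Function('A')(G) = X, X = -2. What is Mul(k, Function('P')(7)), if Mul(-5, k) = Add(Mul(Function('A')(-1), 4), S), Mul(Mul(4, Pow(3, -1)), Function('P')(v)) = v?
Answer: Rational(693, 20) ≈ 34.650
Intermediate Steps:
Function('A')(G) = -2
Function('P')(v) = Mul(Rational(3, 4), v)
S = -25
k = Rational(33, 5) (k = Mul(Rational(-1, 5), Add(Mul(-2, 4), -25)) = Mul(Rational(-1, 5), Add(-8, -25)) = Mul(Rational(-1, 5), -33) = Rational(33, 5) ≈ 6.6000)
Mul(k, Function('P')(7)) = Mul(Rational(33, 5), Mul(Rational(3, 4), 7)) = Mul(Rational(33, 5), Rational(21, 4)) = Rational(693, 20)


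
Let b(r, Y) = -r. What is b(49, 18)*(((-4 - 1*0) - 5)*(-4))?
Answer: -1764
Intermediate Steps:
b(49, 18)*(((-4 - 1*0) - 5)*(-4)) = (-1*49)*(((-4 - 1*0) - 5)*(-4)) = -49*((-4 + 0) - 5)*(-4) = -49*(-4 - 5)*(-4) = -(-441)*(-4) = -49*36 = -1764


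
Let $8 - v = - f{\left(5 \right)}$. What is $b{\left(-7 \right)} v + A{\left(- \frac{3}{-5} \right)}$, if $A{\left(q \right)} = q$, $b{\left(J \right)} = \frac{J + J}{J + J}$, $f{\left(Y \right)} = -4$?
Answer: $\frac{23}{5} \approx 4.6$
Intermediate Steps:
$v = 4$ ($v = 8 - \left(-1\right) \left(-4\right) = 8 - 4 = 4$)
$b{\left(J \right)} = 1$ ($b{\left(J \right)} = \frac{2 J}{2 J} = 2 J \frac{1}{2 J} = 1$)
$b{\left(-7 \right)} v + A{\left(- \frac{3}{-5} \right)} = 1 \cdot 4 - \frac{3}{-5} = 4 - - \frac{3}{5} = 4 + \frac{3}{5} = \frac{23}{5}$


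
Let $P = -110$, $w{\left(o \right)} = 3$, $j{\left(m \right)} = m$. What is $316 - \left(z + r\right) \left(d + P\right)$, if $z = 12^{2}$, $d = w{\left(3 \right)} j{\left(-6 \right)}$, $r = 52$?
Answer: $25404$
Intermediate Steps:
$d = -18$ ($d = 3 \left(-6\right) = -18$)
$z = 144$
$316 - \left(z + r\right) \left(d + P\right) = 316 - \left(144 + 52\right) \left(-18 - 110\right) = 316 - 196 \left(-128\right) = 316 - -25088 = 316 + 25088 = 25404$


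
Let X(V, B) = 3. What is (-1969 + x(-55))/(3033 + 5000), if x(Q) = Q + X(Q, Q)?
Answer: -2021/8033 ≈ -0.25159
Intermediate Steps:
x(Q) = 3 + Q (x(Q) = Q + 3 = 3 + Q)
(-1969 + x(-55))/(3033 + 5000) = (-1969 + (3 - 55))/(3033 + 5000) = (-1969 - 52)/8033 = -2021*1/8033 = -2021/8033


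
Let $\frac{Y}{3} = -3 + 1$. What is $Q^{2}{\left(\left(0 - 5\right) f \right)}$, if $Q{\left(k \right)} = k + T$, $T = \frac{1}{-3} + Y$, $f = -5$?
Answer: $\frac{3136}{9} \approx 348.44$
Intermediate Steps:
$Y = -6$ ($Y = 3 \left(-3 + 1\right) = 3 \left(-2\right) = -6$)
$T = - \frac{19}{3}$ ($T = \frac{1}{-3} - 6 = - \frac{1}{3} - 6 = - \frac{19}{3} \approx -6.3333$)
$Q{\left(k \right)} = - \frac{19}{3} + k$ ($Q{\left(k \right)} = k - \frac{19}{3} = - \frac{19}{3} + k$)
$Q^{2}{\left(\left(0 - 5\right) f \right)} = \left(- \frac{19}{3} + \left(0 - 5\right) \left(-5\right)\right)^{2} = \left(- \frac{19}{3} - -25\right)^{2} = \left(- \frac{19}{3} + 25\right)^{2} = \left(\frac{56}{3}\right)^{2} = \frac{3136}{9}$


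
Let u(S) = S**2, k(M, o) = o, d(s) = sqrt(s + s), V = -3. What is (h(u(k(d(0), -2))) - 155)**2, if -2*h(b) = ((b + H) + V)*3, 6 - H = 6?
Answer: 97969/4 ≈ 24492.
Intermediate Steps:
H = 0 (H = 6 - 1*6 = 6 - 6 = 0)
d(s) = sqrt(2)*sqrt(s) (d(s) = sqrt(2*s) = sqrt(2)*sqrt(s))
h(b) = 9/2 - 3*b/2 (h(b) = -((b + 0) - 3)*3/2 = -(b - 3)*3/2 = -(-3 + b)*3/2 = -(-9 + 3*b)/2 = 9/2 - 3*b/2)
(h(u(k(d(0), -2))) - 155)**2 = ((9/2 - 3/2*(-2)**2) - 155)**2 = ((9/2 - 3/2*4) - 155)**2 = ((9/2 - 6) - 155)**2 = (-3/2 - 155)**2 = (-313/2)**2 = 97969/4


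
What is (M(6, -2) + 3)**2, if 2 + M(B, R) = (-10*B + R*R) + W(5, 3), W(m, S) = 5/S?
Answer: 25600/9 ≈ 2844.4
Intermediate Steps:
M(B, R) = -1/3 + R**2 - 10*B (M(B, R) = -2 + ((-10*B + R*R) + 5/3) = -2 + ((-10*B + R**2) + 5*(1/3)) = -2 + ((R**2 - 10*B) + 5/3) = -2 + (5/3 + R**2 - 10*B) = -1/3 + R**2 - 10*B)
(M(6, -2) + 3)**2 = ((-1/3 + (-2)**2 - 10*6) + 3)**2 = ((-1/3 + 4 - 60) + 3)**2 = (-169/3 + 3)**2 = (-160/3)**2 = 25600/9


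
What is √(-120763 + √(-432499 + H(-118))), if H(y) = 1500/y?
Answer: √(-420376003 + 59*I*√1505573269)/59 ≈ 0.94624 + 347.51*I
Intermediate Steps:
√(-120763 + √(-432499 + H(-118))) = √(-120763 + √(-432499 + 1500/(-118))) = √(-120763 + √(-432499 + 1500*(-1/118))) = √(-120763 + √(-432499 - 750/59)) = √(-120763 + √(-25518191/59)) = √(-120763 + I*√1505573269/59)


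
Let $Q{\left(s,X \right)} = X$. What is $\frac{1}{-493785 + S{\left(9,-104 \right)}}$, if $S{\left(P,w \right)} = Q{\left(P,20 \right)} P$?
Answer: $- \frac{1}{493605} \approx -2.0259 \cdot 10^{-6}$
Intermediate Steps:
$S{\left(P,w \right)} = 20 P$
$\frac{1}{-493785 + S{\left(9,-104 \right)}} = \frac{1}{-493785 + 20 \cdot 9} = \frac{1}{-493785 + 180} = \frac{1}{-493605} = - \frac{1}{493605}$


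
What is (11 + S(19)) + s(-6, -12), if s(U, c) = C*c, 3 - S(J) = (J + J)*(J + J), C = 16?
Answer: -1622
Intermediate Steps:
S(J) = 3 - 4*J**2 (S(J) = 3 - (J + J)*(J + J) = 3 - 2*J*2*J = 3 - 4*J**2)
s(U, c) = 16*c
(11 + S(19)) + s(-6, -12) = (11 + (3 - 4*19**2)) + 16*(-12) = (11 + (3 - 4*361)) - 192 = (11 + (3 - 1444)) - 192 = (11 - 1441) - 192 = -1430 - 192 = -1622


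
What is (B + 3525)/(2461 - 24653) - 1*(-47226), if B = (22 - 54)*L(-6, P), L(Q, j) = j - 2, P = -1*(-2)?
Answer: 1048035867/22192 ≈ 47226.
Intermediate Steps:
P = 2
L(Q, j) = -2 + j
B = 0 (B = (22 - 54)*(-2 + 2) = -32*0 = 0)
(B + 3525)/(2461 - 24653) - 1*(-47226) = (0 + 3525)/(2461 - 24653) - 1*(-47226) = 3525/(-22192) + 47226 = 3525*(-1/22192) + 47226 = -3525/22192 + 47226 = 1048035867/22192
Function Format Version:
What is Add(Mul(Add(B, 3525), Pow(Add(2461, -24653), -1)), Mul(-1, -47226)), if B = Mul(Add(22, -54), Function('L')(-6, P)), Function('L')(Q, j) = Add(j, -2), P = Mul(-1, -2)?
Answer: Rational(1048035867, 22192) ≈ 47226.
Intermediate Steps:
P = 2
Function('L')(Q, j) = Add(-2, j)
B = 0 (B = Mul(Add(22, -54), Add(-2, 2)) = Mul(-32, 0) = 0)
Add(Mul(Add(B, 3525), Pow(Add(2461, -24653), -1)), Mul(-1, -47226)) = Add(Mul(Add(0, 3525), Pow(Add(2461, -24653), -1)), Mul(-1, -47226)) = Add(Mul(3525, Pow(-22192, -1)), 47226) = Add(Mul(3525, Rational(-1, 22192)), 47226) = Add(Rational(-3525, 22192), 47226) = Rational(1048035867, 22192)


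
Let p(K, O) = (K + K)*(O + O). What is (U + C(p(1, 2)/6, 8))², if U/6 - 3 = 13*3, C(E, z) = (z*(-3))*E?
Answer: 48400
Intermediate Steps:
p(K, O) = 4*K*O (p(K, O) = (2*K)*(2*O) = 4*K*O)
C(E, z) = -3*E*z (C(E, z) = (-3*z)*E = -3*E*z)
U = 252 (U = 18 + 6*(13*3) = 18 + 6*39 = 18 + 234 = 252)
(U + C(p(1, 2)/6, 8))² = (252 - 3*(4*1*2)/6*8)² = (252 - 3*8*(⅙)*8)² = (252 - 3*4/3*8)² = (252 - 32)² = 220² = 48400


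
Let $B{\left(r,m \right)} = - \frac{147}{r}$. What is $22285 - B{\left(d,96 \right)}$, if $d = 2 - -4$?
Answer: $\frac{44619}{2} \approx 22310.0$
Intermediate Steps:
$d = 6$ ($d = 2 + 4 = 6$)
$22285 - B{\left(d,96 \right)} = 22285 - - \frac{147}{6} = 22285 - \left(-147\right) \frac{1}{6} = 22285 - - \frac{49}{2} = 22285 + \frac{49}{2} = \frac{44619}{2}$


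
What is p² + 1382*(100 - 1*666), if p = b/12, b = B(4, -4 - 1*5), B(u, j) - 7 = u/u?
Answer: -7039904/9 ≈ -7.8221e+5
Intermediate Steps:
B(u, j) = 8 (B(u, j) = 7 + u/u = 7 + 1 = 8)
b = 8
p = ⅔ (p = 8/12 = 8*(1/12) = ⅔ ≈ 0.66667)
p² + 1382*(100 - 1*666) = (⅔)² + 1382*(100 - 1*666) = 4/9 + 1382*(100 - 666) = 4/9 + 1382*(-566) = 4/9 - 782212 = -7039904/9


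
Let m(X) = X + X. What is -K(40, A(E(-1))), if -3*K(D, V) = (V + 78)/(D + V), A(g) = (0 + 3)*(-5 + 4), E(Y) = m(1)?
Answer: 25/37 ≈ 0.67568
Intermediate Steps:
m(X) = 2*X
E(Y) = 2 (E(Y) = 2*1 = 2)
A(g) = -3 (A(g) = 3*(-1) = -3)
K(D, V) = -(78 + V)/(3*(D + V)) (K(D, V) = -(V + 78)/(3*(D + V)) = -(78 + V)/(3*(D + V)))
-K(40, A(E(-1))) = -(-26 - ⅓*(-3))/(40 - 3) = -(-26 + 1)/37 = -(-25)/37 = -1*(-25/37) = 25/37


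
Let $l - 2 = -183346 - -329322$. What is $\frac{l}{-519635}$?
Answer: $- \frac{145978}{519635} \approx -0.28092$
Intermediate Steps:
$l = 145978$ ($l = 2 - -145976 = 2 + \left(-183346 + 329322\right) = 2 + 145976 = 145978$)
$\frac{l}{-519635} = \frac{145978}{-519635} = 145978 \left(- \frac{1}{519635}\right) = - \frac{145978}{519635}$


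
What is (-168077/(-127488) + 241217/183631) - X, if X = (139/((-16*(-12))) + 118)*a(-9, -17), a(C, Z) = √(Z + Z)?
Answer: 61616420483/23410748928 - 22795*I*√34/192 ≈ 2.632 - 692.27*I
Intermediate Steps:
a(C, Z) = √2*√Z (a(C, Z) = √(2*Z) = √2*√Z)
X = 22795*I*√34/192 (X = (139/((-16*(-12))) + 118)*(√2*√(-17)) = (139/192 + 118)*(√2*(I*√17)) = (139*(1/192) + 118)*(I*√34) = (139/192 + 118)*(I*√34) = 22795*(I*√34)/192 = 22795*I*√34/192 ≈ 692.27*I)
(-168077/(-127488) + 241217/183631) - X = (-168077/(-127488) + 241217/183631) - 22795*I*√34/192 = (-168077*(-1/127488) + 241217*(1/183631)) - 22795*I*√34/192 = (168077/127488 + 241217/183631) - 22795*I*√34/192 = 61616420483/23410748928 - 22795*I*√34/192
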